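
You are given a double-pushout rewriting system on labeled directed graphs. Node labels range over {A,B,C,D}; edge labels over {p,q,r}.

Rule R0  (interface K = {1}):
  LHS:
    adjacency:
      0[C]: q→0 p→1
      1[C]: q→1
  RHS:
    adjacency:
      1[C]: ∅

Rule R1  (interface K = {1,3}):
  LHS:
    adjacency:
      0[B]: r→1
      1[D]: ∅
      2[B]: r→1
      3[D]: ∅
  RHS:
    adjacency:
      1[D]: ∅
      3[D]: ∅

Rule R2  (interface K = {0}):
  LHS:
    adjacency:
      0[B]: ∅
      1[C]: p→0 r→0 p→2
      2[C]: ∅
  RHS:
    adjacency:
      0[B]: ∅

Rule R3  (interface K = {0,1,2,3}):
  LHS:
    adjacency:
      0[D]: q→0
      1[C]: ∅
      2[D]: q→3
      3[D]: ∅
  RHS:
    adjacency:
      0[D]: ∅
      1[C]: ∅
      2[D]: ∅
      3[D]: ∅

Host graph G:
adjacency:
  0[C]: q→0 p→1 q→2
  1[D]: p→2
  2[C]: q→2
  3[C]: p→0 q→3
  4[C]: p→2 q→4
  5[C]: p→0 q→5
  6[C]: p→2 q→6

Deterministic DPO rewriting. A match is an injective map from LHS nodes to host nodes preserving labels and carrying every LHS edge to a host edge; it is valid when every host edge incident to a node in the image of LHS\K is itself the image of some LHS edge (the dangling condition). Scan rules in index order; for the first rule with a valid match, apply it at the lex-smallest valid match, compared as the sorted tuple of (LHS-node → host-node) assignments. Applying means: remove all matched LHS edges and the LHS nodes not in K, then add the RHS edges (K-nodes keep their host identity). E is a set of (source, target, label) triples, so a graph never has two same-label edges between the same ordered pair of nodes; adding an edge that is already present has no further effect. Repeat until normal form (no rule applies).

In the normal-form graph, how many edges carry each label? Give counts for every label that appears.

start.  V:7 E:13  edges: 0-q->0 0-p->1 0-q->2 1-p->2 2-q->2 3-p->0 3-q->3 4-p->2 4-q->4 5-p->0 5-q->5 6-p->2 6-q->6
1. fire R0 via {0↦3, 1↦0}  →  V:6 E:10  edges: 0-p->1 0-q->2 1-p->2 2-q->2 4-p->2 4-q->4 5-p->0 5-q->5 6-p->2 6-q->6
2. fire R0 via {0↦4, 1↦2}  →  V:5 E:7  edges: 0-p->1 0-q->2 1-p->2 5-p->0 5-q->5 6-p->2 6-q->6
final graph: no rule applies after step 2
NF edges: [(0, 1, 'p'), (0, 2, 'q'), (1, 2, 'p'), (5, 0, 'p'), (5, 5, 'q'), (6, 2, 'p'), (6, 6, 'q')]

Answer: p:4 q:3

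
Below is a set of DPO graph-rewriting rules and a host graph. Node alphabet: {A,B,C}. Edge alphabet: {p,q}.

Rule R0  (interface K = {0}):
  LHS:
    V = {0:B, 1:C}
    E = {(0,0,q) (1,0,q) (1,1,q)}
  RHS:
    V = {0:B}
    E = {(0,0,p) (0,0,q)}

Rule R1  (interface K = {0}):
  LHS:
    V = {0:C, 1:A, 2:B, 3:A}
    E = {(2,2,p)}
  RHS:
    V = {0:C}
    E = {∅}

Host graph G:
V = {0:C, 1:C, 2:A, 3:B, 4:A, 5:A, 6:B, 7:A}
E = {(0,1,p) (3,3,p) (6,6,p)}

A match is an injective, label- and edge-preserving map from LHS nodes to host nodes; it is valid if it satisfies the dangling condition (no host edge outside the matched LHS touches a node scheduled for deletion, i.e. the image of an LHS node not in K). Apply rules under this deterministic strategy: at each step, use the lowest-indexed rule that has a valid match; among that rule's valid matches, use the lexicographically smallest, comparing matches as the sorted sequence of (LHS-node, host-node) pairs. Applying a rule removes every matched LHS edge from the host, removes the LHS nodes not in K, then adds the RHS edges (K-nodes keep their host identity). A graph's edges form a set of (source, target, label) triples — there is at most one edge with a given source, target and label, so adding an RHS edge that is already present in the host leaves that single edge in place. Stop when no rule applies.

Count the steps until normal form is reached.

initial: |V|=8 |E|=3  E = 0-p->1 3-p->3 6-p->6
step 1: apply R1 at {0↦0, 1↦2, 2↦3, 3↦4}  → |V|=5 |E|=2  E = 0-p->1 6-p->6
step 2: apply R1 at {0↦0, 1↦5, 2↦6, 3↦7}  → |V|=2 |E|=1  E = 0-p->1
halt: no rule applies after step 2

Answer: 2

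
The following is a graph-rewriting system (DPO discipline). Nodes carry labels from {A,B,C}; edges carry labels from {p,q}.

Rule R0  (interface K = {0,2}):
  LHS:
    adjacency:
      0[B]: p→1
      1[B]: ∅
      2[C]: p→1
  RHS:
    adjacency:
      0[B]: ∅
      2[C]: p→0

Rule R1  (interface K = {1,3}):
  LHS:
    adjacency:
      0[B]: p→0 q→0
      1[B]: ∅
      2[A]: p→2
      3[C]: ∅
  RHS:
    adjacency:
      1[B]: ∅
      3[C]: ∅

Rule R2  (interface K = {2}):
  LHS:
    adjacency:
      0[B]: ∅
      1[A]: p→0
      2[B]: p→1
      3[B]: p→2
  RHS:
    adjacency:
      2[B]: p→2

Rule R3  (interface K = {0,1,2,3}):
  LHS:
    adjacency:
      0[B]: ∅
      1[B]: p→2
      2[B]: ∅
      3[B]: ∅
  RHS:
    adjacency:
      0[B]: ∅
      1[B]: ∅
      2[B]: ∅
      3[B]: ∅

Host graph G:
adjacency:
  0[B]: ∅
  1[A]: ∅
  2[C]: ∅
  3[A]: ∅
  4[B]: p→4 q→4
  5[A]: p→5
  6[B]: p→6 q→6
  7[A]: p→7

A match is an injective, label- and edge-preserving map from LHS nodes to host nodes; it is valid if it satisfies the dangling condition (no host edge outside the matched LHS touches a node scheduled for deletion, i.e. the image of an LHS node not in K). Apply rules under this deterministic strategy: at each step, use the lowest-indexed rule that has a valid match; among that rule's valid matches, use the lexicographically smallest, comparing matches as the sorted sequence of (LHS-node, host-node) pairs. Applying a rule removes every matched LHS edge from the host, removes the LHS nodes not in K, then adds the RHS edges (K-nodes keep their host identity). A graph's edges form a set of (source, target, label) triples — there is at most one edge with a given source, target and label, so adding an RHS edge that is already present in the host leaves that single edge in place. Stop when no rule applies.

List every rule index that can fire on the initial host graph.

Answer: [R1]

Steps:
R0: no valid match — LHS pattern not found
R1: 8 valid matches — {0↦4, 1↦0, 2↦5, 3↦2}, {0↦4, 1↦0, 2↦7, 3↦2}, {0↦4, 1↦6, 2↦5, 3↦2} (+5 more)
R2: no valid match — LHS pattern not found
R3: no valid match — LHS pattern not found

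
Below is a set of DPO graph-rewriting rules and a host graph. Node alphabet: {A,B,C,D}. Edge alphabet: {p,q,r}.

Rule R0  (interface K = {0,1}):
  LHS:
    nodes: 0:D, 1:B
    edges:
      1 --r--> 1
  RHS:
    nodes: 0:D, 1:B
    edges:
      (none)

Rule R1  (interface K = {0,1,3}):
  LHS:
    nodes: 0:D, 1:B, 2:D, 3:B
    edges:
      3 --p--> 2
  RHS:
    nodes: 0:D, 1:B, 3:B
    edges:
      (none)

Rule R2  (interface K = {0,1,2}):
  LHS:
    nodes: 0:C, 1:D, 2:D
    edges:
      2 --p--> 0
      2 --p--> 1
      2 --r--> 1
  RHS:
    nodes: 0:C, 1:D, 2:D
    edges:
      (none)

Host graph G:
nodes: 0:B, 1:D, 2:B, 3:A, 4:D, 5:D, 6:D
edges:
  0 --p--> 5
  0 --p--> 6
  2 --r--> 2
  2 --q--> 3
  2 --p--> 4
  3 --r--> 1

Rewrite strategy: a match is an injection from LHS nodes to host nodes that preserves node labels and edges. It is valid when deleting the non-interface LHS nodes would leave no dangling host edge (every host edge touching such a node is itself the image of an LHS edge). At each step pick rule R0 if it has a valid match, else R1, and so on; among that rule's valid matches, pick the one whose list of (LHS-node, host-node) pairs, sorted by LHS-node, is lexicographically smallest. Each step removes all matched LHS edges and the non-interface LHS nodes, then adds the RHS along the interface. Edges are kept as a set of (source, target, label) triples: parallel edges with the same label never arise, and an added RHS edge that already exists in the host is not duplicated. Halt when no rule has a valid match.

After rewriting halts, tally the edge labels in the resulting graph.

start.  V:7 E:6  edges: 0-p->5 0-p->6 2-r->2 2-q->3 2-p->4 3-r->1
1. fire R0 via {0↦1, 1↦2}  →  V:7 E:5  edges: 0-p->5 0-p->6 2-q->3 2-p->4 3-r->1
2. fire R1 via {0↦1, 1↦0, 2↦4, 3↦2}  →  V:6 E:4  edges: 0-p->5 0-p->6 2-q->3 3-r->1
3. fire R1 via {0↦1, 1↦2, 2↦5, 3↦0}  →  V:5 E:3  edges: 0-p->6 2-q->3 3-r->1
4. fire R1 via {0↦1, 1↦2, 2↦6, 3↦0}  →  V:4 E:2  edges: 2-q->3 3-r->1
final graph: no rule applies after step 4
NF edges: [(2, 3, 'q'), (3, 1, 'r')]

Answer: q:1 r:1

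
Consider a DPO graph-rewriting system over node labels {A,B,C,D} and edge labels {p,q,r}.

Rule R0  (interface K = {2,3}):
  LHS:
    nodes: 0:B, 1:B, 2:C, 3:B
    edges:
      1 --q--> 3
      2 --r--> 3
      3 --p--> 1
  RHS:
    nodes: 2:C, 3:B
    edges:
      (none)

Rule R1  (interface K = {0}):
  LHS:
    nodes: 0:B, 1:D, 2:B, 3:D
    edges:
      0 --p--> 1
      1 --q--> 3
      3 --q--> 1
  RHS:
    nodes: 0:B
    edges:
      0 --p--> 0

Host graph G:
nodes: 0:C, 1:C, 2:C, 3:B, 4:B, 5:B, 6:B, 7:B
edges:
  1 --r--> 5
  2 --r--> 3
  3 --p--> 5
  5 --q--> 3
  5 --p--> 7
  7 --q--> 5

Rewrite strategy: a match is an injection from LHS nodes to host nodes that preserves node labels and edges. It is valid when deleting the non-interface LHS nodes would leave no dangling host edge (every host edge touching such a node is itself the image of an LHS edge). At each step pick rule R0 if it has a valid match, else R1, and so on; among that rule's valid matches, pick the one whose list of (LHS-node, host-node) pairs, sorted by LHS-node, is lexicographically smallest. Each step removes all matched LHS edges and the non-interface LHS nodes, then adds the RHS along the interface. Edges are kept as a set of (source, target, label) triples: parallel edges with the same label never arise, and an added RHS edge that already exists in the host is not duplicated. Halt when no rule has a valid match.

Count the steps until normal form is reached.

Answer: 2

Rewrite trace:
[0] host  ⇒  8 nodes, 6 edges  {1-r->5 2-r->3 3-p->5 5-q->3 5-p->7 7-q->5}
[1] R0 @ {0↦4, 1↦7, 2↦1, 3↦5}  ⇒  6 nodes, 3 edges  {2-r->3 3-p->5 5-q->3}
[2] R0 @ {0↦6, 1↦5, 2↦2, 3↦3}  ⇒  4 nodes, 0 edges  {∅}
normal form: no rule applies after step 2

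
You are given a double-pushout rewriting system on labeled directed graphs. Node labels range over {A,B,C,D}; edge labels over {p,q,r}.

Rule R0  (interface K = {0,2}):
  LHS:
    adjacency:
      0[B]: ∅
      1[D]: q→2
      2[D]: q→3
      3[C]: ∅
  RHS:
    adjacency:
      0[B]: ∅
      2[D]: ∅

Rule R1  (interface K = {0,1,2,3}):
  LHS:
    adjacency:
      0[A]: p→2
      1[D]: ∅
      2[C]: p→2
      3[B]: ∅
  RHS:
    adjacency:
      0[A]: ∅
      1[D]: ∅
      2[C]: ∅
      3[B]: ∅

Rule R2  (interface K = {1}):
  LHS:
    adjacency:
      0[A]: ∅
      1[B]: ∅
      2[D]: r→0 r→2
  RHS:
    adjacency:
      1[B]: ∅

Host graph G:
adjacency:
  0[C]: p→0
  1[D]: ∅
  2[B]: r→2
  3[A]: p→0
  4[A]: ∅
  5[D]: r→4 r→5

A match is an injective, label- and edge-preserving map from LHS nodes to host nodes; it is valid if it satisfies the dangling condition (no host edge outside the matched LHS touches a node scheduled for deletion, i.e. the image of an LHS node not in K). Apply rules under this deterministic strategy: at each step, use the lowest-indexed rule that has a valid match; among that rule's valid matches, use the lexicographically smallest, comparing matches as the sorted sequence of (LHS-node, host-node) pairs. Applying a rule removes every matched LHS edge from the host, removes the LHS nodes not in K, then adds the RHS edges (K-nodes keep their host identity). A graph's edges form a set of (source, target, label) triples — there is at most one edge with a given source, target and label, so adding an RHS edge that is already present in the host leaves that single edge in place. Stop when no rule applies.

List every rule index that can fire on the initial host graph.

R0: no valid match — LHS pattern not found
R1: 2 valid matches — {0↦3, 1↦1, 2↦0, 3↦2}, {0↦3, 1↦5, 2↦0, 3↦2}
R2: 1 valid match — {0↦4, 1↦2, 2↦5}

Answer: [R1,R2]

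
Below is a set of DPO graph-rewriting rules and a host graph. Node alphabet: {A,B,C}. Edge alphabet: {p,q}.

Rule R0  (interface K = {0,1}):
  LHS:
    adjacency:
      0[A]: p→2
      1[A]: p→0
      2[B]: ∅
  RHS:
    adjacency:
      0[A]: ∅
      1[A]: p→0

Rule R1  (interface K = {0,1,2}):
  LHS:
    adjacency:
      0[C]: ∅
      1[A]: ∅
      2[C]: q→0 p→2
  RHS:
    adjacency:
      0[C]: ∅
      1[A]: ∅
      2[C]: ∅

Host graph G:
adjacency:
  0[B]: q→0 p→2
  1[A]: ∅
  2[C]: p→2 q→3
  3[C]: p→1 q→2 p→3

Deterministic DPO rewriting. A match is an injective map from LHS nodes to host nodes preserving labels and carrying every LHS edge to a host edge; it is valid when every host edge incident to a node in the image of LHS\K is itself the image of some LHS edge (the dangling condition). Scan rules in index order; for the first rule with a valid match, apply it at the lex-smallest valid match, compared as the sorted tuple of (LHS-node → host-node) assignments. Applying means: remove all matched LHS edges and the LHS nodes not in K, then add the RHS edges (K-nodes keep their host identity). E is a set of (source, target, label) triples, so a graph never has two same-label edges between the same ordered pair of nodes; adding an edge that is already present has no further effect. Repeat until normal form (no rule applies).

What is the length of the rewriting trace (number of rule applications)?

Answer: 2

Rewrite trace:
[0] host  ⇒  4 nodes, 7 edges  {0-q->0 0-p->2 2-p->2 2-q->3 3-p->1 3-q->2 3-p->3}
[1] R1 @ {0↦2, 1↦1, 2↦3}  ⇒  4 nodes, 5 edges  {0-q->0 0-p->2 2-p->2 2-q->3 3-p->1}
[2] R1 @ {0↦3, 1↦1, 2↦2}  ⇒  4 nodes, 3 edges  {0-q->0 0-p->2 3-p->1}
halt: no rule applies after step 2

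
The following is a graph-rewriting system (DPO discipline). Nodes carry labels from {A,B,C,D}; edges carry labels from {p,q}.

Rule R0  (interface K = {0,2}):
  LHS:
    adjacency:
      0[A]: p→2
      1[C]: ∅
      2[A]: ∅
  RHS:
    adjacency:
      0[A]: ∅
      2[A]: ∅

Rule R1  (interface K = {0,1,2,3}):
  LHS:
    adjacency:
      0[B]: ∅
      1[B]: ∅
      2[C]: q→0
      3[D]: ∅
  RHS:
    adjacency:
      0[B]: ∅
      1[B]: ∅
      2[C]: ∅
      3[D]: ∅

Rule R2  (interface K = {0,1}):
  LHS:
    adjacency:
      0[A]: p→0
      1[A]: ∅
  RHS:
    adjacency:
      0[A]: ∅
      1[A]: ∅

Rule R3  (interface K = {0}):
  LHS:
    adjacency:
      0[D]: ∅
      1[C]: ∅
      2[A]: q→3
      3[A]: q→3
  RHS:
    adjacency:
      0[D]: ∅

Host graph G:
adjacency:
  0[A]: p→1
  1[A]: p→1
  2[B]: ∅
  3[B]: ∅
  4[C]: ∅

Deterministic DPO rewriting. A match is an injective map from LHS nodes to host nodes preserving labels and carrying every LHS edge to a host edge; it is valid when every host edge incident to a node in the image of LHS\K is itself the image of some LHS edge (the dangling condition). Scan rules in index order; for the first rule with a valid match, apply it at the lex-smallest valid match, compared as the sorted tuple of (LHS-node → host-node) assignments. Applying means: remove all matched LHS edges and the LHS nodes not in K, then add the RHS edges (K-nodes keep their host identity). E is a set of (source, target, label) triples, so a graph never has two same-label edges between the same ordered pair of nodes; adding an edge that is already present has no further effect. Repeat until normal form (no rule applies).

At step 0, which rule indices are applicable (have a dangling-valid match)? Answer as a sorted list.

Answer: [R0,R2]

Rewrite trace:
R0: 1 valid match — {0↦0, 1↦4, 2↦1}
R1: no valid match — LHS pattern not found
R2: 1 valid match — {0↦1, 1↦0}
R3: no valid match — LHS pattern not found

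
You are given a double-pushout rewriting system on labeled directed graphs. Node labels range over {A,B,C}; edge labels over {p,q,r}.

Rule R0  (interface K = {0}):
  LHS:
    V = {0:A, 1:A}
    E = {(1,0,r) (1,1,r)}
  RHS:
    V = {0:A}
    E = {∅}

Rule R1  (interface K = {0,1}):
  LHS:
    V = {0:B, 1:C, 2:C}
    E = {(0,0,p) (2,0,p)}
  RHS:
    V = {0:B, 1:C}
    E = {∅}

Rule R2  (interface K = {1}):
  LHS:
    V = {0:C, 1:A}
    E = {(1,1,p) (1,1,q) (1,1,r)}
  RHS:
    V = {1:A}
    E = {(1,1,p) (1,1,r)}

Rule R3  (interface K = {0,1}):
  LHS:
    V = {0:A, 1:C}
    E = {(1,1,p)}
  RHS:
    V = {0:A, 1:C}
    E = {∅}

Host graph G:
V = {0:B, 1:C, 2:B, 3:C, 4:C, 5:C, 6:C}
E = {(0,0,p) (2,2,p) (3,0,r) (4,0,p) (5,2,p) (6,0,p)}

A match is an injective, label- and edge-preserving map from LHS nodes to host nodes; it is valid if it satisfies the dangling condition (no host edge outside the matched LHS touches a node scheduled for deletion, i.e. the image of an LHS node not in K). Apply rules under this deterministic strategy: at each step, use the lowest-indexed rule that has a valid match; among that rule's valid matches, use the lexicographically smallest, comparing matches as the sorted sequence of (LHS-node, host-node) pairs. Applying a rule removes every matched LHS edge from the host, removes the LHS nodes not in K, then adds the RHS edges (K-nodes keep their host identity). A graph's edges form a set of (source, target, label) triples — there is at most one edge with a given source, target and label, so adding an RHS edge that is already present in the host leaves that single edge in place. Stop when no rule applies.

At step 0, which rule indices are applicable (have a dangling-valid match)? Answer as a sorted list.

R0: no valid match — LHS pattern not found
R1: 12 valid matches — {0↦0, 1↦1, 2↦4}, {0↦0, 1↦1, 2↦6}, {0↦0, 1↦3, 2↦4} (+9 more)
R2: no valid match — LHS pattern not found
R3: no valid match — LHS pattern not found

Answer: [R1]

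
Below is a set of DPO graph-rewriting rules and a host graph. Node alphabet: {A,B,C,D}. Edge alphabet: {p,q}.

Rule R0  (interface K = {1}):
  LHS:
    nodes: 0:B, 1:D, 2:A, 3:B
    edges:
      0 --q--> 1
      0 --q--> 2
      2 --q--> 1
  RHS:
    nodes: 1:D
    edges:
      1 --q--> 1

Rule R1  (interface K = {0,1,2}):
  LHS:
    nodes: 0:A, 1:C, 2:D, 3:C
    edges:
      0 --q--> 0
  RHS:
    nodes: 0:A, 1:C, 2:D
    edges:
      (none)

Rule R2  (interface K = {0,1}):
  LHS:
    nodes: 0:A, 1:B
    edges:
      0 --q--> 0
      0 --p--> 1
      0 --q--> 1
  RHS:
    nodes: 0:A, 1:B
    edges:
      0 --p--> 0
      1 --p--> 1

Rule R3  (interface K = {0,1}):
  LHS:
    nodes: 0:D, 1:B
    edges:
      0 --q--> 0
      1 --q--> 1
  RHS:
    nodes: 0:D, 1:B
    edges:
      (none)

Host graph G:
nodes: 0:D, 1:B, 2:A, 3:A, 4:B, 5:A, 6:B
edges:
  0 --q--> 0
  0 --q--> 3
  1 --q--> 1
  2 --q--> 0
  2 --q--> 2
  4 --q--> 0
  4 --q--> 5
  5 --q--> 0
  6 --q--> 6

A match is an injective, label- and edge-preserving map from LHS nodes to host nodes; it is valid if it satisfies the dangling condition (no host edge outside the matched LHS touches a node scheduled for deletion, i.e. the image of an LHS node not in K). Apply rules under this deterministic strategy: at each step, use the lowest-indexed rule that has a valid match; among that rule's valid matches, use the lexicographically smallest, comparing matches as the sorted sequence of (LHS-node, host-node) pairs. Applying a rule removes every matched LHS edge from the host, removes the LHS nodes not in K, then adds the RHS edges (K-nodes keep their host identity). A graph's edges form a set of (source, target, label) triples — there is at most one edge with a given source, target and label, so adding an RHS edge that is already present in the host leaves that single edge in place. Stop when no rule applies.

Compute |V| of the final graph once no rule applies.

Answer: 4

Steps:
start.  V:7 E:9  edges: 0-q->0 0-q->3 1-q->1 2-q->0 2-q->2 4-q->0 4-q->5 5-q->0 6-q->6
1. fire R3 via {0↦0, 1↦1}  →  V:7 E:7  edges: 0-q->3 2-q->0 2-q->2 4-q->0 4-q->5 5-q->0 6-q->6
2. fire R0 via {0↦4, 1↦0, 2↦5, 3↦1}  →  V:4 E:5  edges: 0-q->0 0-q->3 2-q->0 2-q->2 6-q->6
3. fire R3 via {0↦0, 1↦6}  →  V:4 E:3  edges: 0-q->3 2-q->0 2-q->2
normal form: no rule applies after step 3
NF nodes: {0:D, 2:A, 3:A, 6:B}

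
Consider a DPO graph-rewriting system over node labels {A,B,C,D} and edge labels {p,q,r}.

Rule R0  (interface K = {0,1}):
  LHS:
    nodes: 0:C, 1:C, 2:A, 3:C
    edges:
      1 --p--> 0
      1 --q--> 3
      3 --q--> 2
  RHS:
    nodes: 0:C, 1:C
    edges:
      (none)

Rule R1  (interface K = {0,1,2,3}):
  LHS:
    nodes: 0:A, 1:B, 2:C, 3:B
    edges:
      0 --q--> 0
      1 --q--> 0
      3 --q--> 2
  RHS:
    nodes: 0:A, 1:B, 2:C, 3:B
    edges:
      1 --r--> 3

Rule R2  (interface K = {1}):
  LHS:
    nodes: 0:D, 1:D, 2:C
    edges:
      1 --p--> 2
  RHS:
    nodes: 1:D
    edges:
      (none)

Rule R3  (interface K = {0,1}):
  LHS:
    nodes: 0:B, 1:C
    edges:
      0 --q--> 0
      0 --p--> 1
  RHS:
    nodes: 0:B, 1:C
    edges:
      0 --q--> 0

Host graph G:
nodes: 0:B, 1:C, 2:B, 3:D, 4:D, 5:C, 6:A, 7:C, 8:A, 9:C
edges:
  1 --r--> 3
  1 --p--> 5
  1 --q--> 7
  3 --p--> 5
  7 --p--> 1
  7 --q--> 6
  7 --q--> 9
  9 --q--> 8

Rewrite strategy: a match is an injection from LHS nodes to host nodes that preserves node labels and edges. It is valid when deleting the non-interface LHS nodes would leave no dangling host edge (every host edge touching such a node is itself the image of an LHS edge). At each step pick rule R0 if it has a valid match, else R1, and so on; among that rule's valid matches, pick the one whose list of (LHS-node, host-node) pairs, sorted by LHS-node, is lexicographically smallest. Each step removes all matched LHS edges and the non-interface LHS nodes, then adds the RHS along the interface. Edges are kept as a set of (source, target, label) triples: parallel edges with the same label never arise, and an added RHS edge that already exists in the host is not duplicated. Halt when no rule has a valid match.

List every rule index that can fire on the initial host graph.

R0: 1 valid match — {0↦1, 1↦7, 2↦8, 3↦9}
R1: no valid match — LHS pattern not found
R2: no valid match — 1 raw match, all fail dangling condition
R3: no valid match — LHS pattern not found

Answer: [R0]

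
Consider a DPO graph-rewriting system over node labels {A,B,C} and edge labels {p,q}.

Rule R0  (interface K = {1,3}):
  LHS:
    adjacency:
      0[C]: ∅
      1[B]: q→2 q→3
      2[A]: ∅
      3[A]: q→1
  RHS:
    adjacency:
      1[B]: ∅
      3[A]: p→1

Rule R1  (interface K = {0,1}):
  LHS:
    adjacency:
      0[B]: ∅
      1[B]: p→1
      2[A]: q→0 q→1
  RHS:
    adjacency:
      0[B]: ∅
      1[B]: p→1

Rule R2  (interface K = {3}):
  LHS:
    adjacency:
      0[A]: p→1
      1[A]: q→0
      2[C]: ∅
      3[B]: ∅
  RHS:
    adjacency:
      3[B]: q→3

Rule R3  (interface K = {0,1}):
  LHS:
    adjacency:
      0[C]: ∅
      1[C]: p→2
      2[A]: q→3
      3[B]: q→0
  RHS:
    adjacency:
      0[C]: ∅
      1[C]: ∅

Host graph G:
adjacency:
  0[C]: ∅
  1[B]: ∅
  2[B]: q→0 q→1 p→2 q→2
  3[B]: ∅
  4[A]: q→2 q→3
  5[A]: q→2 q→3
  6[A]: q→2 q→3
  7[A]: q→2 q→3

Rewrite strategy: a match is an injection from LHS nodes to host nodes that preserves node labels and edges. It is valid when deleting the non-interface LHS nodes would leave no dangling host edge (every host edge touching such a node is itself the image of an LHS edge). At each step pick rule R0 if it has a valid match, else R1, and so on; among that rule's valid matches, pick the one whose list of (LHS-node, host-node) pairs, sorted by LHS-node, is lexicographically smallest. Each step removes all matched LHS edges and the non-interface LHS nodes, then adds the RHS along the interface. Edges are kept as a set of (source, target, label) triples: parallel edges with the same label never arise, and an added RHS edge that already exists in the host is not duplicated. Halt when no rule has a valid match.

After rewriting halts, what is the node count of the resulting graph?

[0] host  ⇒  8 nodes, 12 edges  {2-q->0 2-q->1 2-p->2 2-q->2 4-q->2 4-q->3 5-q->2 5-q->3 6-q->2 6-q->3 7-q->2 7-q->3}
[1] R1 @ {0↦3, 1↦2, 2↦4}  ⇒  7 nodes, 10 edges  {2-q->0 2-q->1 2-p->2 2-q->2 5-q->2 5-q->3 6-q->2 6-q->3 7-q->2 7-q->3}
[2] R1 @ {0↦3, 1↦2, 2↦5}  ⇒  6 nodes, 8 edges  {2-q->0 2-q->1 2-p->2 2-q->2 6-q->2 6-q->3 7-q->2 7-q->3}
[3] R1 @ {0↦3, 1↦2, 2↦6}  ⇒  5 nodes, 6 edges  {2-q->0 2-q->1 2-p->2 2-q->2 7-q->2 7-q->3}
[4] R1 @ {0↦3, 1↦2, 2↦7}  ⇒  4 nodes, 4 edges  {2-q->0 2-q->1 2-p->2 2-q->2}
halt: no rule applies after step 4
NF nodes: {0:C, 1:B, 2:B, 3:B}

Answer: 4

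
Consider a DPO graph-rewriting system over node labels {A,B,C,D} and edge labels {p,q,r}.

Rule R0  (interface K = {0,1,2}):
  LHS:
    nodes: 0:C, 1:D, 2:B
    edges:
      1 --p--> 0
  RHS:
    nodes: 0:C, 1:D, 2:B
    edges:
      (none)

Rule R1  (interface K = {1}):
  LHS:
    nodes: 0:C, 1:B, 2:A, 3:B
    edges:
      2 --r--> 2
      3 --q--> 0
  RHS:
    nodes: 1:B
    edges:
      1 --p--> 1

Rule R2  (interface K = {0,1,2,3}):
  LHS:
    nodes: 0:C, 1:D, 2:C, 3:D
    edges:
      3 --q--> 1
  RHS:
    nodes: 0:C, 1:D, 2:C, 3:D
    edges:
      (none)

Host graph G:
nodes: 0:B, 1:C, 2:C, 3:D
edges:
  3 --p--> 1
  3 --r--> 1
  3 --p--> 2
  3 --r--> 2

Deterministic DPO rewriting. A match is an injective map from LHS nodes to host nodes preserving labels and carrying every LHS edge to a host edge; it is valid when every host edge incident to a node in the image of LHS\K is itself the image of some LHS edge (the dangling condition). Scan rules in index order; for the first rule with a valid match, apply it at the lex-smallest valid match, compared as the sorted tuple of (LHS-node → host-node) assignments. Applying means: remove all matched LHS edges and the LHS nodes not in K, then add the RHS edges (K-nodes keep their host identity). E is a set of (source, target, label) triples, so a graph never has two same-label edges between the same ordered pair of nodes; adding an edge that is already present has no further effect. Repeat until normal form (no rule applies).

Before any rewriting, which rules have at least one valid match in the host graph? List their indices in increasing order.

Answer: [R0]

Derivation:
R0: 2 valid matches — {0↦1, 1↦3, 2↦0}, {0↦2, 1↦3, 2↦0}
R1: no valid match — LHS pattern not found
R2: no valid match — LHS pattern not found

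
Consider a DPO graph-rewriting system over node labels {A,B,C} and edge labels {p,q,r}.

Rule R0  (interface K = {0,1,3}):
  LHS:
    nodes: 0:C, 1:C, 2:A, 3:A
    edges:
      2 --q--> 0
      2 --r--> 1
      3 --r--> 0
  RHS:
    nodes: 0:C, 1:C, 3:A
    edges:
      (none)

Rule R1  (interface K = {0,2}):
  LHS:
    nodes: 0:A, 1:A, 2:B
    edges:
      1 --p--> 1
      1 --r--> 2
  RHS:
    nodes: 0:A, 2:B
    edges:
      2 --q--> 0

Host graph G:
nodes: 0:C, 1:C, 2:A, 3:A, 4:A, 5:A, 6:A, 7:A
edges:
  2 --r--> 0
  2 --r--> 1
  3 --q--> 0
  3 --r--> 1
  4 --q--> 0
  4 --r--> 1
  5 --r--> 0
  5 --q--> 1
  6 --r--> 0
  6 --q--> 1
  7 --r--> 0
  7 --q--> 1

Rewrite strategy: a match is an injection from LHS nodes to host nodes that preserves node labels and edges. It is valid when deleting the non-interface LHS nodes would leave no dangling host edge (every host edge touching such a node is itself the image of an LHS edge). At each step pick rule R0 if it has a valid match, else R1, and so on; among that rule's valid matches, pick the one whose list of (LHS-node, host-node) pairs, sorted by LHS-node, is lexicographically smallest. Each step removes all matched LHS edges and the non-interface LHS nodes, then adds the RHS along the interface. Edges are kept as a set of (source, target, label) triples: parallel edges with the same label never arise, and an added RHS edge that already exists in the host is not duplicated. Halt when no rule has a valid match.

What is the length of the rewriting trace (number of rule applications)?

start.  V:8 E:12  edges: 2-r->0 2-r->1 3-q->0 3-r->1 4-q->0 4-r->1 5-r->0 5-q->1 6-r->0 6-q->1 7-r->0 7-q->1
1. fire R0 via {0↦0, 1↦1, 2↦3, 3↦2}  →  V:7 E:9  edges: 2-r->1 4-q->0 4-r->1 5-r->0 5-q->1 6-r->0 6-q->1 7-r->0 7-q->1
2. fire R0 via {0↦0, 1↦1, 2↦4, 3↦5}  →  V:6 E:6  edges: 2-r->1 5-q->1 6-r->0 6-q->1 7-r->0 7-q->1
3. fire R0 via {0↦1, 1↦0, 2↦6, 3↦2}  →  V:5 E:3  edges: 5-q->1 7-r->0 7-q->1
halt: no rule applies after step 3

Answer: 3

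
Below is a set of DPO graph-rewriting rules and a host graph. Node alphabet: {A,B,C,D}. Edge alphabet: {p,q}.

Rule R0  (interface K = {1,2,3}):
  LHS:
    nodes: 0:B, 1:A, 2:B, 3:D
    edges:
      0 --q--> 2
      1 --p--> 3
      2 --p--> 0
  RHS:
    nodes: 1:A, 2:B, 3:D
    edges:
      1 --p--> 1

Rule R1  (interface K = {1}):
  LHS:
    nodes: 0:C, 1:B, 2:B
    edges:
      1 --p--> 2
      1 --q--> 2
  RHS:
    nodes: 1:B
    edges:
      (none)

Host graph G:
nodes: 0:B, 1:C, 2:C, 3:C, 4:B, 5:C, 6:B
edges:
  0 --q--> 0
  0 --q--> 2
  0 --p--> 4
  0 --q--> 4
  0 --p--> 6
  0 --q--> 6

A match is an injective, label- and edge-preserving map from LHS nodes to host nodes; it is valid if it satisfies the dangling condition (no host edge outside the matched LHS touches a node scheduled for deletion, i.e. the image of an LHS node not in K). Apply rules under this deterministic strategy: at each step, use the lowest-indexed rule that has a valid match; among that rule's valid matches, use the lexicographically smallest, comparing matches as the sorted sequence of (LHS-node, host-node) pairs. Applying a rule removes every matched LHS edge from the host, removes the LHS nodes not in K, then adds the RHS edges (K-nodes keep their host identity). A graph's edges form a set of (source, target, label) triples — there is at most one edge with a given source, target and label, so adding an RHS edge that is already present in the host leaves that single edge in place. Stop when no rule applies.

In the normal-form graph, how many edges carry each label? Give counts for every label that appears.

Answer: q:2

Steps:
initial: |V|=7 |E|=6  E = 0-q->0 0-q->2 0-p->4 0-q->4 0-p->6 0-q->6
step 1: apply R1 at {0↦1, 1↦0, 2↦4}  → |V|=5 |E|=4  E = 0-q->0 0-q->2 0-p->6 0-q->6
step 2: apply R1 at {0↦3, 1↦0, 2↦6}  → |V|=3 |E|=2  E = 0-q->0 0-q->2
normal form: no rule applies after step 2
NF edges: [(0, 0, 'q'), (0, 2, 'q')]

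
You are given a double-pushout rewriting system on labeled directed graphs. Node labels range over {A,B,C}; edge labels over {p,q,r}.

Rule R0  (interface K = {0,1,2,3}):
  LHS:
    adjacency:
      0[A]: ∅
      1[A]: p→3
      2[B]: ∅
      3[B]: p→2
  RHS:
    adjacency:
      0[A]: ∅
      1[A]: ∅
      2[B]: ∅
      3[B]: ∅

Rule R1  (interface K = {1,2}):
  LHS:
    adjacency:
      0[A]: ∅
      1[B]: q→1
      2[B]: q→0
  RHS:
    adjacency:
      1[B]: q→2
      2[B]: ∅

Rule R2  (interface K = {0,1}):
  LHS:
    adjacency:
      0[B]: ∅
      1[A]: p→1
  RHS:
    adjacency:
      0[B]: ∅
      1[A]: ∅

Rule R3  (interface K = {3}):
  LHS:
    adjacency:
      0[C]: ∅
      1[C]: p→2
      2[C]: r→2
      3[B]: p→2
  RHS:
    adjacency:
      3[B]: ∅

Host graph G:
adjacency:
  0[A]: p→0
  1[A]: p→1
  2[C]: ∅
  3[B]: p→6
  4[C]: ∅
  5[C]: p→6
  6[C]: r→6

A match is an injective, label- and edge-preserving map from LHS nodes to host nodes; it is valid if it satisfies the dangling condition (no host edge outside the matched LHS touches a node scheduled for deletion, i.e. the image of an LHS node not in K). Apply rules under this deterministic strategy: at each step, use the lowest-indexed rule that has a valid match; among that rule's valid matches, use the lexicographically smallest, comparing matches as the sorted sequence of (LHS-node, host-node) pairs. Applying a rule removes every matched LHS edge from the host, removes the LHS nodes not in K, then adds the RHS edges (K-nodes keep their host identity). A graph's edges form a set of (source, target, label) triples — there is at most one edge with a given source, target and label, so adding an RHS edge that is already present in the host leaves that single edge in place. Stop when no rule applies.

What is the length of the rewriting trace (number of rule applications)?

Answer: 3

Steps:
[0] host  ⇒  7 nodes, 5 edges  {0-p->0 1-p->1 3-p->6 5-p->6 6-r->6}
[1] R2 @ {0↦3, 1↦0}  ⇒  7 nodes, 4 edges  {1-p->1 3-p->6 5-p->6 6-r->6}
[2] R2 @ {0↦3, 1↦1}  ⇒  7 nodes, 3 edges  {3-p->6 5-p->6 6-r->6}
[3] R3 @ {0↦2, 1↦5, 2↦6, 3↦3}  ⇒  4 nodes, 0 edges  {∅}
normal form: no rule applies after step 3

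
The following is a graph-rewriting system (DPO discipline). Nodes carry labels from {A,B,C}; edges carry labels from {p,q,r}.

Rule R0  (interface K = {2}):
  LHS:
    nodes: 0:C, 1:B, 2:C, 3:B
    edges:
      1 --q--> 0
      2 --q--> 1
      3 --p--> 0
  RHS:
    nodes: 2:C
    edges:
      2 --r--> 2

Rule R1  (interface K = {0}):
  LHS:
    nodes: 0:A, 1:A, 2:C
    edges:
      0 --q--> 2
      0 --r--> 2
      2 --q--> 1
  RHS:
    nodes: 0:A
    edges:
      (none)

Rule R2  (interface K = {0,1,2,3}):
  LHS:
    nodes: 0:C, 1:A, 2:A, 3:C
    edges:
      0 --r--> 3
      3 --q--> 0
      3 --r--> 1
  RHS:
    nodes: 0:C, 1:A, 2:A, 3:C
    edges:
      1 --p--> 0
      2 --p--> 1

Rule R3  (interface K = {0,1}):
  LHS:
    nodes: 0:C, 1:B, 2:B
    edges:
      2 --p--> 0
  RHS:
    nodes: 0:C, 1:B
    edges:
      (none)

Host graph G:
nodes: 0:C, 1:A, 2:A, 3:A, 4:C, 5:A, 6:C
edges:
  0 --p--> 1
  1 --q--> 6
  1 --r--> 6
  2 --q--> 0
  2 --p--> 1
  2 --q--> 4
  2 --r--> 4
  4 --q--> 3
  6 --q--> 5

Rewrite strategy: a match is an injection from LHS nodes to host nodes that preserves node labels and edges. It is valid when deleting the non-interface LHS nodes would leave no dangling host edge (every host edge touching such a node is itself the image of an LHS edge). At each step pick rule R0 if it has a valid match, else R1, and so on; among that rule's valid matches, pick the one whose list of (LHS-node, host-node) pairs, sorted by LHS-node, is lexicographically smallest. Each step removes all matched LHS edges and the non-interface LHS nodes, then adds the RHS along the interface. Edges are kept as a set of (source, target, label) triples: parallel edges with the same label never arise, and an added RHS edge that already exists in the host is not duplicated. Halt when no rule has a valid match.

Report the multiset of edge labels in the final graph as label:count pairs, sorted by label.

start.  V:7 E:9  edges: 0-p->1 1-q->6 1-r->6 2-q->0 2-p->1 2-q->4 2-r->4 4-q->3 6-q->5
1. fire R1 via {0↦1, 1↦5, 2↦6}  →  V:5 E:6  edges: 0-p->1 2-q->0 2-p->1 2-q->4 2-r->4 4-q->3
2. fire R1 via {0↦2, 1↦3, 2↦4}  →  V:3 E:3  edges: 0-p->1 2-q->0 2-p->1
normal form: no rule applies after step 2
NF edges: [(0, 1, 'p'), (2, 0, 'q'), (2, 1, 'p')]

Answer: p:2 q:1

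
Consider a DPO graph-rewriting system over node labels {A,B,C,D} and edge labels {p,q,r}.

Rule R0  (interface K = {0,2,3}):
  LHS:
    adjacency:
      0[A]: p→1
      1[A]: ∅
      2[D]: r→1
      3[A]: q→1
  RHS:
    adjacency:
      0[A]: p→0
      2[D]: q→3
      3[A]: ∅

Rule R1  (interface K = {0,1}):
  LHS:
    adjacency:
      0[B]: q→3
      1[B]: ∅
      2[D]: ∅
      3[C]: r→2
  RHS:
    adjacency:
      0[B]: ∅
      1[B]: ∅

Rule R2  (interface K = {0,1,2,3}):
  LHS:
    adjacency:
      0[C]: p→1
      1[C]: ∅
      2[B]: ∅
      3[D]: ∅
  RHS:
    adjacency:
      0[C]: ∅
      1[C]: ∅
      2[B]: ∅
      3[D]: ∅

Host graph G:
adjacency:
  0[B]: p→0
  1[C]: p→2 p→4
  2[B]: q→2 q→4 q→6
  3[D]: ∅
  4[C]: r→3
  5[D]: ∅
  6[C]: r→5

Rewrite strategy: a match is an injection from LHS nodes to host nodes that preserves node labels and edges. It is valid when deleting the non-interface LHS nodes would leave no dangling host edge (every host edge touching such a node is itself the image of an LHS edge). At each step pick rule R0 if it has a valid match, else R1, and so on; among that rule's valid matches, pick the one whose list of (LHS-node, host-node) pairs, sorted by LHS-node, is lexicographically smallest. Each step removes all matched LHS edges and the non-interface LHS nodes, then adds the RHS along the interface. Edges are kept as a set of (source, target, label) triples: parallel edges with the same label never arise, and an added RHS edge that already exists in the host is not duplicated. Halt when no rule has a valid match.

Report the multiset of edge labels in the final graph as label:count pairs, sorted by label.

initial: |V|=7 |E|=8  E = 0-p->0 1-p->2 1-p->4 2-q->2 2-q->4 2-q->6 4-r->3 6-r->5
step 1: apply R1 at {0↦2, 1↦0, 2↦5, 3↦6}  → |V|=5 |E|=6  E = 0-p->0 1-p->2 1-p->4 2-q->2 2-q->4 4-r->3
step 2: apply R2 at {0↦1, 1↦4, 2↦0, 3↦3}  → |V|=5 |E|=5  E = 0-p->0 1-p->2 2-q->2 2-q->4 4-r->3
step 3: apply R1 at {0↦2, 1↦0, 2↦3, 3↦4}  → |V|=3 |E|=3  E = 0-p->0 1-p->2 2-q->2
normal form: no rule applies after step 3
NF edges: [(0, 0, 'p'), (1, 2, 'p'), (2, 2, 'q')]

Answer: p:2 q:1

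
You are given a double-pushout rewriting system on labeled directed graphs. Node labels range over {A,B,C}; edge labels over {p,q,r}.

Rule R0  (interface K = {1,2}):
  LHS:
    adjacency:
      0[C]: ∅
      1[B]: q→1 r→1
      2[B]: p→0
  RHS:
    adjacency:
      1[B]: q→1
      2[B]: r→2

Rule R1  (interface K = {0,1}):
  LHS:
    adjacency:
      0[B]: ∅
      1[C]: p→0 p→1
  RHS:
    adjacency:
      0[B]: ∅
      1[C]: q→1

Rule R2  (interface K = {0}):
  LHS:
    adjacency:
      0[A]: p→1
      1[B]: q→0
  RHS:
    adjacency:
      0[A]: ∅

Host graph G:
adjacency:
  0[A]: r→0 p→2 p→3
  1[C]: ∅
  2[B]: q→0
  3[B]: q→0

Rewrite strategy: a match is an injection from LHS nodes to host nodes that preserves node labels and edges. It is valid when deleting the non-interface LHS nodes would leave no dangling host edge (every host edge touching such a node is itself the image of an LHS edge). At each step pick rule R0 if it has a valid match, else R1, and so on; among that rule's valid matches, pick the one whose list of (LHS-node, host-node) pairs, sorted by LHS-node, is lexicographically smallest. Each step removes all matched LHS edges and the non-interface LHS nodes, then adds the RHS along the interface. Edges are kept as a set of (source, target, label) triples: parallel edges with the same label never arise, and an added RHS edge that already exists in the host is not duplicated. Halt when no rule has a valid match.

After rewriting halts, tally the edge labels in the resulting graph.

start.  V:4 E:5  edges: 0-r->0 0-p->2 0-p->3 2-q->0 3-q->0
1. fire R2 via {0↦0, 1↦2}  →  V:3 E:3  edges: 0-r->0 0-p->3 3-q->0
2. fire R2 via {0↦0, 1↦3}  →  V:2 E:1  edges: 0-r->0
normal form: no rule applies after step 2
NF edges: [(0, 0, 'r')]

Answer: r:1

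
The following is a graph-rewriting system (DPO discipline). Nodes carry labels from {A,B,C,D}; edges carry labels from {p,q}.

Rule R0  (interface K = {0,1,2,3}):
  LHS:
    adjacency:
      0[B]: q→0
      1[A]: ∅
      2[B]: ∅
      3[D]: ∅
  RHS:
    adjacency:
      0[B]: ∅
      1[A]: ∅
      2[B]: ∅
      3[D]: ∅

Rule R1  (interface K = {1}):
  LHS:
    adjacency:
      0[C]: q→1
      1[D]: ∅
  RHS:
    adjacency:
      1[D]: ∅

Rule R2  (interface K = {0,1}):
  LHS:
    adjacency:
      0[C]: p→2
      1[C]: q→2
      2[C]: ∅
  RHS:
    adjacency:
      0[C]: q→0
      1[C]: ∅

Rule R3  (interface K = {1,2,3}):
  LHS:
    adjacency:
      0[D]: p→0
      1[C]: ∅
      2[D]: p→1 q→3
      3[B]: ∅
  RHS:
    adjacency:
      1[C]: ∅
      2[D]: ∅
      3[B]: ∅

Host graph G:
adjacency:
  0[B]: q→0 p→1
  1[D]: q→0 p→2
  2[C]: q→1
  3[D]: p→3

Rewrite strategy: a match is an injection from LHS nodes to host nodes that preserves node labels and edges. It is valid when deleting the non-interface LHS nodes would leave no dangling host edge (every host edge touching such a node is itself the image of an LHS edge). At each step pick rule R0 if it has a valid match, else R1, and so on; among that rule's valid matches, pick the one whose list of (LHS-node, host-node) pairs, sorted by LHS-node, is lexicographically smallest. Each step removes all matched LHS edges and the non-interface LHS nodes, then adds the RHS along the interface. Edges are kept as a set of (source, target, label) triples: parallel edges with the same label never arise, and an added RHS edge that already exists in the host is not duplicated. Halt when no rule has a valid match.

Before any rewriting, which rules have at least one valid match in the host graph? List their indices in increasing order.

Answer: [R3]

Derivation:
R0: no valid match — LHS pattern not found
R1: no valid match — 1 raw match, all fail dangling condition
R2: no valid match — LHS pattern not found
R3: 1 valid match — {0↦3, 1↦2, 2↦1, 3↦0}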